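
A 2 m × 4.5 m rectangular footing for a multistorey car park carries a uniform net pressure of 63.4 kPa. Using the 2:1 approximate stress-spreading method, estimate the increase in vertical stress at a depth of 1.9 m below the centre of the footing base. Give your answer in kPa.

By the 2:1 method the load spreads at 1 horizontal : 2 vertical, so at depth z the loaded area has grown by z in each plan dimension:
Δσ = qBL/((B+z)(L+z)) = 63.4×2×4.5/((2+1.9)(4.5+1.9)) = 22.861 kPa

Δσ_z ≈ 22.9 kPa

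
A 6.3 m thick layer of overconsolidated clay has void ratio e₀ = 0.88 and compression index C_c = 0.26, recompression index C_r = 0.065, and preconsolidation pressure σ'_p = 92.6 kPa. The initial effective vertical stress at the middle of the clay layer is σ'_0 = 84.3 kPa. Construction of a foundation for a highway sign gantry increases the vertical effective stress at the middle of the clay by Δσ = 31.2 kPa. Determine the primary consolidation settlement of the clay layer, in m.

Final effective stress: σ'_f = 84.3 + 31.2 = 115.5 kPa.
σ'_f = 115.5 > σ'_p = 92.6 kPa, so the stress path crosses the preconsolidation pressure — recompression up to σ'_p, then virgin compression beyond:
S_c = H/(1+e₀)·[C_r·log₁₀(σ'_p/σ'_0) + C_c·log₁₀(σ'_f/σ'_p)]
    = 6.3/1.88 × [0.065×log₁₀(92.6/84.3) + 0.26×log₁₀(115.5/92.6)]
    = 3.3511 × [0.0026509 + 0.024952] = 0.0925 m

S_c ≈ 0.0925 m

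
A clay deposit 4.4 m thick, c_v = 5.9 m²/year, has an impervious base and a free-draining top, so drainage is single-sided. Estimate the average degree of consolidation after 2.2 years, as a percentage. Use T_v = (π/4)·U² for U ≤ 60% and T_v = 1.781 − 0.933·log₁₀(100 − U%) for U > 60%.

U ≈ 84.5 %

Drainage path length: H_d = H = 4.4 m (single drainage).
T_v = c_v·t/H_d² = 5.9×2.2/4.4² = 0.67045.
T_v = 0.67045 corresponds to the U > 60% branch:
U = 1 − 10^((1.781 − T_v)/0.933)/100 = 0.845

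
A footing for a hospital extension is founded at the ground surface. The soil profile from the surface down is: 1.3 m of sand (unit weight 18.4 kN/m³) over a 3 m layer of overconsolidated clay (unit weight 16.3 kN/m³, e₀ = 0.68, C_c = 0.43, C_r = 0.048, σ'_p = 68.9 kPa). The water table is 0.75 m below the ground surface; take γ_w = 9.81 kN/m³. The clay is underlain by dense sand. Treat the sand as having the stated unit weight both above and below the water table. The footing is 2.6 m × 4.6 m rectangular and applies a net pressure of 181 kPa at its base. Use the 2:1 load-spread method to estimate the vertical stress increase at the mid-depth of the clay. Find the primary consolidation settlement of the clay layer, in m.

S_c ≈ 0.093 m

Mid-depth of clay below the ground surface: z = 1.3 + 3/2 = 2.8 m.
Total vertical stress at mid-clay: σ_v = 18.4×1.3 + 16.3×1.5 = 48.37 kPa.
Pore pressure: u = 9.81×(2.8 − 0.75) = 20.11 kPa.
Initial effective stress: σ'_0 = σ_v − u = 48.37 − 20.11 = 28.26 kPa.
Stress increase at mid-clay by the 2:1 spreading method:
Δσ = qBL/((B+z)(L+z)) = 181×2.6×4.6/((2.6+2.8)(4.6+2.8)) = 54.173 kPa
Final effective stress: σ'_f = 28.26 + 54.173 = 82.433 kPa.
σ'_f = 82.433 > σ'_p = 68.9 kPa, so the stress path crosses the preconsolidation pressure — recompression up to σ'_p, then virgin compression beyond:
S_c = H/(1+e₀)·[C_r·log₁₀(σ'_p/σ'_0) + C_c·log₁₀(σ'_f/σ'_p)]
    = 3/1.68 × [0.048×log₁₀(68.9/28.26) + 0.43×log₁₀(82.433/68.9)]
    = 1.7857 × [0.018578 + 0.033489] = 0.09298 m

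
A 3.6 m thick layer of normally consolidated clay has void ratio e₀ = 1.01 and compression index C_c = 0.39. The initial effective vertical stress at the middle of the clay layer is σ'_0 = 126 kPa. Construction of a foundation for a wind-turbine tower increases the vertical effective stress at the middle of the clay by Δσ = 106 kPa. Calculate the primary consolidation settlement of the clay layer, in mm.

Final effective stress: σ'_f = σ'_0 + Δσ = 126 + 106 = 232 kPa.
Normally consolidated clay, so the full stress increment lies on the virgin compression line:
S_c = C_c·H/(1+e₀)·log₁₀(σ'_f/σ'_0) = 0.39×3.6/(1+1.01)×log₁₀(232/126)
    = 0.69851 × 0.26512 = 0.1852 m

S_c ≈ 185 mm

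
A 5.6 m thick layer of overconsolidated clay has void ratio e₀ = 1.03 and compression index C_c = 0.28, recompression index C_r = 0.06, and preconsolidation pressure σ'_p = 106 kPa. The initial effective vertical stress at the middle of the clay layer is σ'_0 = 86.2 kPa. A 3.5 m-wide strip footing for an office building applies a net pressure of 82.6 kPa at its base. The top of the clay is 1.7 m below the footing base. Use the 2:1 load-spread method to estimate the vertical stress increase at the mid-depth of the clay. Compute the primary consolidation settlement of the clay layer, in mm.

Mid-depth of clay below the footing base: z = 1.7 + 5.6/2 = 4.5 m.
Stress increase at mid-clay by the 2:1 spreading method:
Δσ = qB/(B+z) = 82.6×3.5/(3.5+4.5) = 36.137 kPa
Final effective stress: σ'_f = 86.2 + 36.137 = 122.34 kPa.
σ'_f = 122.34 > σ'_p = 106 kPa, so the stress path crosses the preconsolidation pressure — recompression up to σ'_p, then virgin compression beyond:
S_c = H/(1+e₀)·[C_r·log₁₀(σ'_p/σ'_0) + C_c·log₁₀(σ'_f/σ'_p)]
    = 5.6/2.03 × [0.06×log₁₀(106/86.2) + 0.28×log₁₀(122.34/106)]
    = 2.7586 × [0.0053879 + 0.017434] = 0.06296 m

S_c ≈ 63 mm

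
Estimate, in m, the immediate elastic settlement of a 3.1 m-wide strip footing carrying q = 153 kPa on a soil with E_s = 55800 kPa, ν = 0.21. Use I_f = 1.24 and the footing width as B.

Immediate (elastic) settlement: S_e = q·B·(1−ν²)/E_s · I_f.
S_e = 153 × 3.1 × (1 − 0.21²) / 55800 × 1.24
    = 153 × 3.1 × 0.9559 / 55800 × 1.24
    = 0.01008 m

S_e ≈ 0.0101 m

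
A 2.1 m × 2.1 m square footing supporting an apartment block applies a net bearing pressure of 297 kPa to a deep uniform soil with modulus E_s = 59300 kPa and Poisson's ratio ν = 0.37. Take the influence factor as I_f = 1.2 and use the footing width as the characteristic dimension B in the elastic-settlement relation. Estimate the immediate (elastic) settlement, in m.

S_e ≈ 0.0109 m

Immediate (elastic) settlement: S_e = q·B·(1−ν²)/E_s · I_f.
S_e = 297 × 2.1 × (1 − 0.37²) / 59300 × 1.2
    = 297 × 2.1 × 0.8631 / 59300 × 1.2
    = 0.01089 m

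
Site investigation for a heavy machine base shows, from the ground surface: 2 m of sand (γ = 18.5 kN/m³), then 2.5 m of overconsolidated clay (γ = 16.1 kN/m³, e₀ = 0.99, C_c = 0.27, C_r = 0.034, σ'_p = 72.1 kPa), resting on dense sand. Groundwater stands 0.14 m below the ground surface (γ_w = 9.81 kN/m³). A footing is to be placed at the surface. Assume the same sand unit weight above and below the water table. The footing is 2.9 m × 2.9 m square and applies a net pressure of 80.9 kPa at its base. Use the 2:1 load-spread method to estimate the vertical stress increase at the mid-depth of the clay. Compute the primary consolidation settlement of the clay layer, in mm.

S_c ≈ 9.58 mm

Mid-depth of clay below the ground surface: z = 2 + 2.5/2 = 3.25 m.
Total vertical stress at mid-clay: σ_v = 18.5×2 + 16.1×1.25 = 57.125 kPa.
Pore pressure: u = 9.81×(3.25 − 0.14) = 30.509 kPa.
Initial effective stress: σ'_0 = σ_v − u = 57.125 − 30.509 = 26.616 kPa.
Stress increase at mid-clay by the 2:1 spreading method:
Δσ = qBL/((B+z)(L+z)) = 80.9×2.9×2.9/((2.9+3.25)(2.9+3.25)) = 17.988 kPa
Final effective stress: σ'_f = 26.616 + 17.988 = 44.604 kPa.
σ'_f = 44.604 ≤ σ'_p = 72.1 kPa, so the clay remains overconsolidated and only the recompression index applies:
S_c = C_r·H/(1+e₀)·log₁₀(σ'_f/σ'_0) = 0.034×2.5/1.99×log₁₀(44.604/26.616)
    = 0.042714 × 0.22423 = 0.009578 m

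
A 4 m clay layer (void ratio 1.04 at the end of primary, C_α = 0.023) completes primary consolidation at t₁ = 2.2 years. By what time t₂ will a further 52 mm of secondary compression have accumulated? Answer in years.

t₂ ≈ 31.3 years

S_s = C_α·H/(1+e_p)·log₁₀(t₂/t₁) ⇒ log₁₀(t₂/t₁) = S_s·(1+e_p)/(C_α·H).
log₁₀(t₂/t₁) = 0.052 × (1+1.04) / (0.023×4) = 1.153
t₂ = t₁ × 10^1.153 = 2.2 × 14.22 = 31.29 years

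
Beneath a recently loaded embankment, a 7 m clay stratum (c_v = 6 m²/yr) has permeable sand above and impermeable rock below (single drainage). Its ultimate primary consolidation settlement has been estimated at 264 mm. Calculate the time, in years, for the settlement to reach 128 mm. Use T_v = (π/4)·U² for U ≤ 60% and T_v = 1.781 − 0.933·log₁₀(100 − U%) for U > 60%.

t ≈ 1.51 years

Drainage path length: H_d = H = 7 m (single drainage).
U = S(t)/S_ult = 128/264 = 0.4848.
U ≤ 60%: T_v = (π/4)·U² = (π/4)×0.48485² = 0.18463.
t = T_v·H_d²/c_v = 0.18463×7²/6 = 1.508 years.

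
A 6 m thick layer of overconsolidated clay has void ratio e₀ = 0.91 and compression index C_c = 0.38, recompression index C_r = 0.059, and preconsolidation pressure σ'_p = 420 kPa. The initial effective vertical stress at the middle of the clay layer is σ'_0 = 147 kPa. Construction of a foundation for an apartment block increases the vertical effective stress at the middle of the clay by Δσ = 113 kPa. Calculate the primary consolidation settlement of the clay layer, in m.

S_c ≈ 0.0459 m

Final effective stress: σ'_f = 147 + 113 = 260 kPa.
σ'_f = 260 ≤ σ'_p = 420 kPa, so the clay remains overconsolidated and only the recompression index applies:
S_c = C_r·H/(1+e₀)·log₁₀(σ'_f/σ'_0) = 0.059×6/1.91×log₁₀(260/147)
    = 0.18534 × 0.24766 = 0.0459 m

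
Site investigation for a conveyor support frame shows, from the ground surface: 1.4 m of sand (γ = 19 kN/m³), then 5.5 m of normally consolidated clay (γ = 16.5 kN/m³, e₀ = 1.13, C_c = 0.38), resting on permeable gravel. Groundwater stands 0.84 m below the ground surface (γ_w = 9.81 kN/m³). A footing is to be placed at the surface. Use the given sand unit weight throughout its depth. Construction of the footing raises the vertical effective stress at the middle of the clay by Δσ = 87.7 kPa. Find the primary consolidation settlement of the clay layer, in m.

S_c ≈ 0.498 m

Mid-depth of clay below the ground surface: z = 1.4 + 5.5/2 = 4.15 m.
Total vertical stress at mid-clay: σ_v = 19×1.4 + 16.5×2.75 = 71.975 kPa.
Pore pressure: u = 9.81×(4.15 − 0.84) = 32.471 kPa.
Initial effective stress: σ'_0 = σ_v − u = 71.975 − 32.471 = 39.504 kPa.
Final effective stress: σ'_f = σ'_0 + Δσ = 39.504 + 87.7 = 127.2 kPa.
Normally consolidated clay, so the full stress increment lies on the virgin compression line:
S_c = C_c·H/(1+e₀)·log₁₀(σ'_f/σ'_0) = 0.38×5.5/(1+1.13)×log₁₀(127.2/39.504)
    = 0.98122 × 0.50785 = 0.4983 m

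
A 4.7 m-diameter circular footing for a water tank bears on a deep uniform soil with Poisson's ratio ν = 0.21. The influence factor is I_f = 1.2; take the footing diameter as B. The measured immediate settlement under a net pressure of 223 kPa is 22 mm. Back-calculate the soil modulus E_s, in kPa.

E_s ≈ 54600 kPa

S_e = q·B·(1−ν²)/E_s · I_f  ⇒  E_s = q·B·(1−ν²)·I_f / S_e.
E_s = 223 × 4.7 × 0.9559 × 1.2 / 0.022 = 54650 kPa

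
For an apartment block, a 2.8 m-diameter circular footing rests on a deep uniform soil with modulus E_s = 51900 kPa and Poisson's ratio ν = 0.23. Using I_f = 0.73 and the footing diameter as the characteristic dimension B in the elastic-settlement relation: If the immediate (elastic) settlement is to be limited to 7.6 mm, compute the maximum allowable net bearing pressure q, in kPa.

S_e = q·B·(1−ν²)/E_s · I_f  ⇒  q = S_e·E_s / (B·(1−ν²)·I_f).
q = 0.0076 × 51900 / (2.8 × 0.9471 × 0.73) = 203.8 kPa

q ≈ 204 kPa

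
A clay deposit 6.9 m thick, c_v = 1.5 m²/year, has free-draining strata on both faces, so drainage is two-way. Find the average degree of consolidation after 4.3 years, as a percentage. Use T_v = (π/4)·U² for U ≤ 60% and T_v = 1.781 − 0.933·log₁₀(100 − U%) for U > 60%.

Drainage path length: H_d = H/2 = 3.45 m (double drainage).
T_v = c_v·t/H_d² = 1.5×4.3/3.45² = 0.5419.
T_v = 0.5419 corresponds to the U > 60% branch:
U = 1 − 10^((1.781 − T_v)/0.933)/100 = 0.7871

U ≈ 78.7 %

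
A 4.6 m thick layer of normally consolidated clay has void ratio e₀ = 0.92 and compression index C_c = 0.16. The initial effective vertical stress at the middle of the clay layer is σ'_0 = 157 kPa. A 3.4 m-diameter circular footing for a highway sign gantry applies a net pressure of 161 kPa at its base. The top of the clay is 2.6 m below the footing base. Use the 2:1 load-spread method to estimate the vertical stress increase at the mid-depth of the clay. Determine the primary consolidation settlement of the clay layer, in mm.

S_c ≈ 26.4 mm

Mid-depth of clay below the footing base: z = 2.6 + 4.6/2 = 4.9 m.
Stress increase at mid-clay by the 2:1 spreading method:
Δσ ≈ qD²/(D+z)² = 161×3.4²/(3.4+4.9)² = 27.016 kPa
Final effective stress: σ'_f = σ'_0 + Δσ = 157 + 27.016 = 184.02 kPa.
Normally consolidated clay, so the full stress increment lies on the virgin compression line:
S_c = C_c·H/(1+e₀)·log₁₀(σ'_f/σ'_0) = 0.16×4.6/(1+0.92)×log₁₀(184.02/157)
    = 0.38333 × 0.068965 = 0.02644 m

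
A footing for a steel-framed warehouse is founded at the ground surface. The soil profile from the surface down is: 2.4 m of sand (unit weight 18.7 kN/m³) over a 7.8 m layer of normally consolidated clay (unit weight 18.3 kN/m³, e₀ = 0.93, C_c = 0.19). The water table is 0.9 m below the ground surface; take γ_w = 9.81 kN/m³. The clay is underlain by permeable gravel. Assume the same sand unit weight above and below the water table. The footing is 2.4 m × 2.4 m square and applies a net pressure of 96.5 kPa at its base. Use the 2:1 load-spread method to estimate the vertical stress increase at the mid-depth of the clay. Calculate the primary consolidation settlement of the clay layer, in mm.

S_c ≈ 36.6 mm

Mid-depth of clay below the ground surface: z = 2.4 + 7.8/2 = 6.3 m.
Total vertical stress at mid-clay: σ_v = 18.7×2.4 + 18.3×3.9 = 116.25 kPa.
Pore pressure: u = 9.81×(6.3 − 0.9) = 52.974 kPa.
Initial effective stress: σ'_0 = σ_v − u = 116.25 − 52.974 = 63.276 kPa.
Stress increase at mid-clay by the 2:1 spreading method:
Δσ = qBL/((B+z)(L+z)) = 96.5×2.4×2.4/((2.4+6.3)(2.4+6.3)) = 7.3436 kPa
Final effective stress: σ'_f = σ'_0 + Δσ = 63.276 + 7.3436 = 70.62 kPa.
Normally consolidated clay, so the full stress increment lies on the virgin compression line:
S_c = C_c·H/(1+e₀)·log₁₀(σ'_f/σ'_0) = 0.19×7.8/(1+0.93)×log₁₀(70.62/63.276)
    = 0.76788 × 0.047689 = 0.03662 m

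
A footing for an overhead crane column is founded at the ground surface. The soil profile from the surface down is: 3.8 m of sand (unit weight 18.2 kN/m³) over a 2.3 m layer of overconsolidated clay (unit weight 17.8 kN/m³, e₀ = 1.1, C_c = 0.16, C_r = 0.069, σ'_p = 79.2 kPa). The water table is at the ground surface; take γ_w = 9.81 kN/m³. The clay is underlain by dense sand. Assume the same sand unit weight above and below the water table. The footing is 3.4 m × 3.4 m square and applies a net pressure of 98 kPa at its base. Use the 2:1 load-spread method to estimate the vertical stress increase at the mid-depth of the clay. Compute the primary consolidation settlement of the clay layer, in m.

S_c ≈ 0.0109 m

Mid-depth of clay below the ground surface: z = 3.8 + 2.3/2 = 4.95 m.
Total vertical stress at mid-clay: σ_v = 18.2×3.8 + 17.8×1.15 = 89.63 kPa.
Pore pressure: u = 9.81×(4.95 − 0) = 48.56 kPa.
Initial effective stress: σ'_0 = σ_v − u = 89.63 − 48.56 = 41.07 kPa.
Stress increase at mid-clay by the 2:1 spreading method:
Δσ = qBL/((B+z)(L+z)) = 98×3.4×3.4/((3.4+4.95)(3.4+4.95)) = 16.248 kPa
Final effective stress: σ'_f = 41.07 + 16.248 = 57.318 kPa.
σ'_f = 57.318 ≤ σ'_p = 79.2 kPa, so the clay remains overconsolidated and only the recompression index applies:
S_c = C_r·H/(1+e₀)·log₁₀(σ'_f/σ'_0) = 0.069×2.3/2.1×log₁₀(57.318/41.07)
    = 0.075569 × 0.14477 = 0.01094 m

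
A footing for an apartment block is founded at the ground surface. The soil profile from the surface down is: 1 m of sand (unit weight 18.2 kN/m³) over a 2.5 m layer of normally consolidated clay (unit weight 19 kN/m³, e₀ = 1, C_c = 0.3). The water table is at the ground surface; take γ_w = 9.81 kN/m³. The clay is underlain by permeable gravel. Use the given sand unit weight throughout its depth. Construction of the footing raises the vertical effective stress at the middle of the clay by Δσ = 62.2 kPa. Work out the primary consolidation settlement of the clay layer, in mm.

S_c ≈ 231 mm

Mid-depth of clay below the ground surface: z = 1 + 2.5/2 = 2.25 m.
Total vertical stress at mid-clay: σ_v = 18.2×1 + 19×1.25 = 41.95 kPa.
Pore pressure: u = 9.81×(2.25 − 0) = 22.073 kPa.
Initial effective stress: σ'_0 = σ_v − u = 41.95 − 22.073 = 19.877 kPa.
Final effective stress: σ'_f = σ'_0 + Δσ = 19.877 + 62.2 = 82.077 kPa.
Normally consolidated clay, so the full stress increment lies on the virgin compression line:
S_c = C_c·H/(1+e₀)·log₁₀(σ'_f/σ'_0) = 0.3×2.5/(1+1)×log₁₀(82.077/19.877)
    = 0.375 × 0.61587 = 0.231 m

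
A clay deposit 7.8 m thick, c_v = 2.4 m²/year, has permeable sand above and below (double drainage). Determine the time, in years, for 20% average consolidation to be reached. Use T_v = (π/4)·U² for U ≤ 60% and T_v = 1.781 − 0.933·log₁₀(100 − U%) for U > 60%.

Drainage path length: H_d = H/2 = 3.9 m (double drainage).
U ≤ 60%: T_v = (π/4)·U² = (π/4)×0.2² = 0.031416.
t = T_v·H_d²/c_v = 0.031416×3.9²/2.4 = 0.1991 years.

t ≈ 0.199 years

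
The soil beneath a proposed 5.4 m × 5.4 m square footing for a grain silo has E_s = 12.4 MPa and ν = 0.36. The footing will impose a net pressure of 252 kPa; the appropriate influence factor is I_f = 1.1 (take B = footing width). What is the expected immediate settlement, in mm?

S_e ≈ 105 mm

Immediate (elastic) settlement: S_e = q·B·(1−ν²)/E_s · I_f.
E_s = 12.4 MPa = 12400 kPa.
S_e = 252 × 5.4 × (1 − 0.36²) / 12400 × 1.1
    = 252 × 5.4 × 0.8704 / 12400 × 1.1
    = 0.1051 m = 105.1 mm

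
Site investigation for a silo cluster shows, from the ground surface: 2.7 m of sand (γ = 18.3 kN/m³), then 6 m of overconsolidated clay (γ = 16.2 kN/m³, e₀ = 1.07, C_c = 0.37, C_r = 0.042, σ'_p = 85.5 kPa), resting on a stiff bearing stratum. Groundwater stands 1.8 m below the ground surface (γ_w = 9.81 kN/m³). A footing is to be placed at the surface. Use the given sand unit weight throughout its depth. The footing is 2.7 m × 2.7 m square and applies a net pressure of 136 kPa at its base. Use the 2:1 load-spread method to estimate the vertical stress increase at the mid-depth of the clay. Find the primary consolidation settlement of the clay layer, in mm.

S_c ≈ 11.2 mm

Mid-depth of clay below the ground surface: z = 2.7 + 6/2 = 5.7 m.
Total vertical stress at mid-clay: σ_v = 18.3×2.7 + 16.2×3 = 98.01 kPa.
Pore pressure: u = 9.81×(5.7 − 1.8) = 38.259 kPa.
Initial effective stress: σ'_0 = σ_v − u = 98.01 − 38.259 = 59.751 kPa.
Stress increase at mid-clay by the 2:1 spreading method:
Δσ = qBL/((B+z)(L+z)) = 136×2.7×2.7/((2.7+5.7)(2.7+5.7)) = 14.051 kPa
Final effective stress: σ'_f = 59.751 + 14.051 = 73.802 kPa.
σ'_f = 73.802 ≤ σ'_p = 85.5 kPa, so the clay remains overconsolidated and only the recompression index applies:
S_c = C_r·H/(1+e₀)·log₁₀(σ'_f/σ'_0) = 0.042×6/2.07×log₁₀(73.802/59.751)
    = 0.12174 × 0.091723 = 0.01117 m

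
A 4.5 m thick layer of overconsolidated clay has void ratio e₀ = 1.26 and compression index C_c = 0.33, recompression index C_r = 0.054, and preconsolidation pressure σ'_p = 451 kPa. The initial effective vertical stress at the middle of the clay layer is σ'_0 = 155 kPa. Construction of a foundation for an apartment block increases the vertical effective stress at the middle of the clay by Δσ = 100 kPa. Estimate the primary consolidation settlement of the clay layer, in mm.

S_c ≈ 23.2 mm

Final effective stress: σ'_f = 155 + 100 = 255 kPa.
σ'_f = 255 ≤ σ'_p = 451 kPa, so the clay remains overconsolidated and only the recompression index applies:
S_c = C_r·H/(1+e₀)·log₁₀(σ'_f/σ'_0) = 0.054×4.5/2.26×log₁₀(255/155)
    = 0.10752 × 0.21621 = 0.02325 m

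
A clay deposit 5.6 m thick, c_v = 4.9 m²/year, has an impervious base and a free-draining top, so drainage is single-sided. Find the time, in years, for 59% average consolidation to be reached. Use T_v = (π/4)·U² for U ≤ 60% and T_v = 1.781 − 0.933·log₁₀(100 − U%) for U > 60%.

t ≈ 1.75 years

Drainage path length: H_d = H = 5.6 m (single drainage).
U ≤ 60%: T_v = (π/4)·U² = (π/4)×0.59² = 0.2734.
t = T_v·H_d²/c_v = 0.2734×5.6²/4.9 = 1.75 years.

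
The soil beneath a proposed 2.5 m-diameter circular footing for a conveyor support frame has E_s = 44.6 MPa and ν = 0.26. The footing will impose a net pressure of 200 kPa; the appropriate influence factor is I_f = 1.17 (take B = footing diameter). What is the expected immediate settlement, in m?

S_e ≈ 0.0122 m

Immediate (elastic) settlement: S_e = q·B·(1−ν²)/E_s · I_f.
E_s = 44.6 MPa = 44600 kPa.
S_e = 200 × 2.5 × (1 − 0.26²) / 44600 × 1.17
    = 200 × 2.5 × 0.9324 / 44600 × 1.17
    = 0.01223 m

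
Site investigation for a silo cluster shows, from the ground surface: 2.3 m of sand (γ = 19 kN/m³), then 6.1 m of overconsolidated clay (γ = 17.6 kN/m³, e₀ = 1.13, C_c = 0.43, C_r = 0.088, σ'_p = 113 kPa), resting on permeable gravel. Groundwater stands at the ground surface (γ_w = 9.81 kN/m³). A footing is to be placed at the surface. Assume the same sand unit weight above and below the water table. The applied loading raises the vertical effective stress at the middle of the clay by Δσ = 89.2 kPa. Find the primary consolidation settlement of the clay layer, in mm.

S_c ≈ 193 mm

Mid-depth of clay below the ground surface: z = 2.3 + 6.1/2 = 5.35 m.
Total vertical stress at mid-clay: σ_v = 19×2.3 + 17.6×3.05 = 97.38 kPa.
Pore pressure: u = 9.81×(5.35 − 0) = 52.483 kPa.
Initial effective stress: σ'_0 = σ_v − u = 97.38 − 52.483 = 44.897 kPa.
Final effective stress: σ'_f = 44.897 + 89.2 = 134.1 kPa.
σ'_f = 134.1 > σ'_p = 113 kPa, so the stress path crosses the preconsolidation pressure — recompression up to σ'_p, then virgin compression beyond:
S_c = H/(1+e₀)·[C_r·log₁₀(σ'_p/σ'_0) + C_c·log₁₀(σ'_f/σ'_p)]
    = 6.1/2.13 × [0.088×log₁₀(113/44.897) + 0.43×log₁₀(134.1/113)]
    = 2.8638 × [0.035276 + 0.031971] = 0.1926 m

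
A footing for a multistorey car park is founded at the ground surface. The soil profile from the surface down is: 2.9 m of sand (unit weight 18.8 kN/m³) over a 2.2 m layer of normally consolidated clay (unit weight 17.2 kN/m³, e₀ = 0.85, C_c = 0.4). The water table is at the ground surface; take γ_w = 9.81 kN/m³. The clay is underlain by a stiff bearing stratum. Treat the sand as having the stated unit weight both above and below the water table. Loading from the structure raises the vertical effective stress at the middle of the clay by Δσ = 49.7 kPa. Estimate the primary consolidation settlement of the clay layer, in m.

Mid-depth of clay below the ground surface: z = 2.9 + 2.2/2 = 4 m.
Total vertical stress at mid-clay: σ_v = 18.8×2.9 + 17.2×1.1 = 73.44 kPa.
Pore pressure: u = 9.81×(4 − 0) = 39.24 kPa.
Initial effective stress: σ'_0 = σ_v − u = 73.44 − 39.24 = 34.2 kPa.
Final effective stress: σ'_f = σ'_0 + Δσ = 34.2 + 49.7 = 83.9 kPa.
Normally consolidated clay, so the full stress increment lies on the virgin compression line:
S_c = C_c·H/(1+e₀)·log₁₀(σ'_f/σ'_0) = 0.4×2.2/(1+0.85)×log₁₀(83.9/34.2)
    = 0.47568 × 0.38974 = 0.1854 m

S_c ≈ 0.185 m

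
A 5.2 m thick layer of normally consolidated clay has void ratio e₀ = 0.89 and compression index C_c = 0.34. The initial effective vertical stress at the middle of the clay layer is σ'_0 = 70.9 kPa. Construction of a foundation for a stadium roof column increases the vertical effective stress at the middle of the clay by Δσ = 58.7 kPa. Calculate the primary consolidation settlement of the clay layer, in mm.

Final effective stress: σ'_f = σ'_0 + Δσ = 70.9 + 58.7 = 129.6 kPa.
Normally consolidated clay, so the full stress increment lies on the virgin compression line:
S_c = C_c·H/(1+e₀)·log₁₀(σ'_f/σ'_0) = 0.34×5.2/(1+0.89)×log₁₀(129.6/70.9)
    = 0.93545 × 0.26196 = 0.2451 m

S_c ≈ 245 mm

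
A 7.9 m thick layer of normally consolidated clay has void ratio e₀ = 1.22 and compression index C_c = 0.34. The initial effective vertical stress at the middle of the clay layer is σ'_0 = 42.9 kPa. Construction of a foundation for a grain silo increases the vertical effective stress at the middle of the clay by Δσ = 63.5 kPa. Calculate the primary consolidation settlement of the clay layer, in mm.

S_c ≈ 477 mm

Final effective stress: σ'_f = σ'_0 + Δσ = 42.9 + 63.5 = 106.4 kPa.
Normally consolidated clay, so the full stress increment lies on the virgin compression line:
S_c = C_c·H/(1+e₀)·log₁₀(σ'_f/σ'_0) = 0.34×7.9/(1+1.22)×log₁₀(106.4/42.9)
    = 1.2099 × 0.39448 = 0.4773 m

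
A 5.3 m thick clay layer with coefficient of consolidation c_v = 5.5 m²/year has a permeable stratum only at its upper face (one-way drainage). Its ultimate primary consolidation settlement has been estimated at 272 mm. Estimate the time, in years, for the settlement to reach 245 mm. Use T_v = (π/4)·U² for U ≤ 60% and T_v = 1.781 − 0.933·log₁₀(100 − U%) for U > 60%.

Drainage path length: H_d = H = 5.3 m (single drainage).
U = S(t)/S_ult = 245/272 = 0.9007.
U > 60%: T_v = 1.781 − 0.933·log₁₀(100 − 90.074) = 0.85099.
t = T_v·H_d²/c_v = 0.85099×5.3²/5.5 = 4.346 years.

t ≈ 4.35 years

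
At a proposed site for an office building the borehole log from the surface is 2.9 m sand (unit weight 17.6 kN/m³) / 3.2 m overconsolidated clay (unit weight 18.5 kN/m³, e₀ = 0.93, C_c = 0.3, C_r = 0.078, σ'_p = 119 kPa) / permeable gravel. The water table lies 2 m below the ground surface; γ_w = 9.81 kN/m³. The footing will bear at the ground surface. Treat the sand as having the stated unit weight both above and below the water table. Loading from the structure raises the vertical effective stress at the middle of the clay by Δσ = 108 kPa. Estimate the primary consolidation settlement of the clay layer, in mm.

S_c ≈ 112 mm

Mid-depth of clay below the ground surface: z = 2.9 + 3.2/2 = 4.5 m.
Total vertical stress at mid-clay: σ_v = 17.6×2.9 + 18.5×1.6 = 80.64 kPa.
Pore pressure: u = 9.81×(4.5 − 2) = 24.525 kPa.
Initial effective stress: σ'_0 = σ_v − u = 80.64 − 24.525 = 56.115 kPa.
Final effective stress: σ'_f = 56.115 + 108 = 164.12 kPa.
σ'_f = 164.12 > σ'_p = 119 kPa, so the stress path crosses the preconsolidation pressure — recompression up to σ'_p, then virgin compression beyond:
S_c = H/(1+e₀)·[C_r·log₁₀(σ'_p/σ'_0) + C_c·log₁₀(σ'_f/σ'_p)]
    = 3.2/1.93 × [0.078×log₁₀(119/56.115) + 0.3×log₁₀(164.12/119)]
    = 1.658 × [0.025465 + 0.041884] = 0.1117 m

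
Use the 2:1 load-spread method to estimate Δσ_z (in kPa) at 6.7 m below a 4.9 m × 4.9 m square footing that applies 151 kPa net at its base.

Δσ_z ≈ 26.9 kPa

By the 2:1 method the load spreads at 1 horizontal : 2 vertical, so at depth z the loaded area has grown by z in each plan dimension:
Δσ = qBL/((B+z)(L+z)) = 151×4.9×4.9/((4.9+6.7)(4.9+6.7)) = 26.943 kPa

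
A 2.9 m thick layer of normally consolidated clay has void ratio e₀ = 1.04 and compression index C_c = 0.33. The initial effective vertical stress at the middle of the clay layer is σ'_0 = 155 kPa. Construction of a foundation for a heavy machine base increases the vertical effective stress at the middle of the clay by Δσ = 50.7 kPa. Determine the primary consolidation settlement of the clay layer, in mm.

S_c ≈ 57.7 mm

Final effective stress: σ'_f = σ'_0 + Δσ = 155 + 50.7 = 205.7 kPa.
Normally consolidated clay, so the full stress increment lies on the virgin compression line:
S_c = C_c·H/(1+e₀)·log₁₀(σ'_f/σ'_0) = 0.33×2.9/(1+1.04)×log₁₀(205.7/155)
    = 0.46912 × 0.1229 = 0.05765 m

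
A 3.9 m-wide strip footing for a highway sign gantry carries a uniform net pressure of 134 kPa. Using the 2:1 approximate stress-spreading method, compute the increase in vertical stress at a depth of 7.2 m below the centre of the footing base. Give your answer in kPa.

Δσ_z ≈ 47.1 kPa

By the 2:1 method the load spreads at 1 horizontal : 2 vertical, so at depth z the loaded area has grown by z in each plan dimension:
Δσ = qB/(B+z) = 134×3.9/(3.9+7.2) = 47.081 kPa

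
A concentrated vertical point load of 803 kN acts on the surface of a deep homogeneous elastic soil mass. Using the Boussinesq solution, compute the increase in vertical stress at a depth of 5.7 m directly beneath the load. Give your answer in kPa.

Boussinesq vertical stress below a point load on an elastic half-space:
Δσ_z = 3P/(2πz²) · [1 + (r/z)²]^(−5/2)
r/z = 0/5.7 = 0; [1+(r/z)²]^(−5/2) = 1.
Δσ_z = 3×803/(2π×5.7²) × 1 = 11.801 × 1 = 11.8 kPa

Δσ_z ≈ 11.8 kPa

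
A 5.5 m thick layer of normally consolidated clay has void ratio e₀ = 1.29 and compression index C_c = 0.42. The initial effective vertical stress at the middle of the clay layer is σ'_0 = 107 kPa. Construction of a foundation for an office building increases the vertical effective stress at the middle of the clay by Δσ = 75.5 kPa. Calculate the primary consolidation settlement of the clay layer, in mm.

Final effective stress: σ'_f = σ'_0 + Δσ = 107 + 75.5 = 182.5 kPa.
Normally consolidated clay, so the full stress increment lies on the virgin compression line:
S_c = C_c·H/(1+e₀)·log₁₀(σ'_f/σ'_0) = 0.42×5.5/(1+1.29)×log₁₀(182.5/107)
    = 1.0087 × 0.23188 = 0.2339 m

S_c ≈ 234 mm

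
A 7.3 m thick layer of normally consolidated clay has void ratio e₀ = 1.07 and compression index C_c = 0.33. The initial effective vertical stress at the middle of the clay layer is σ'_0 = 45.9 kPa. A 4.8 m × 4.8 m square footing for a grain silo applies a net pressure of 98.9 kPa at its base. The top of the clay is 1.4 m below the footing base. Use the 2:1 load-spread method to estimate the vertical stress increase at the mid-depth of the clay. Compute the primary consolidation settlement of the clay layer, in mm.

Mid-depth of clay below the footing base: z = 1.4 + 7.3/2 = 5.05 m.
Stress increase at mid-clay by the 2:1 spreading method:
Δσ = qBL/((B+z)(L+z)) = 98.9×4.8×4.8/((4.8+5.05)(4.8+5.05)) = 23.486 kPa
Final effective stress: σ'_f = σ'_0 + Δσ = 45.9 + 23.486 = 69.386 kPa.
Normally consolidated clay, so the full stress increment lies on the virgin compression line:
S_c = C_c·H/(1+e₀)·log₁₀(σ'_f/σ'_0) = 0.33×7.3/(1+1.07)×log₁₀(69.386/45.9)
    = 1.1638 × 0.17946 = 0.2089 m

S_c ≈ 209 mm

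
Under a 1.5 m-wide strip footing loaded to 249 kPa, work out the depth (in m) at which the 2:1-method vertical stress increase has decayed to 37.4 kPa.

2:1 spreading — at depth z the loaded area has grown by z in each plan dimension:
qB/(B+z) = Δσ_z ⇒ z = qB/Δσ_z − B = 249×1.5/37.4 − 1.5 = 8.487 m

z ≈ 8.49 m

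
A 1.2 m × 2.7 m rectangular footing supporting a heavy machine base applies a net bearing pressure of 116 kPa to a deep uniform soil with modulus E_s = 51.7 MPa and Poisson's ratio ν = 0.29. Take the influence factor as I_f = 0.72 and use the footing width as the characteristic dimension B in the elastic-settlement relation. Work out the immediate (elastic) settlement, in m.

S_e ≈ 0.00178 m

Immediate (elastic) settlement: S_e = q·B·(1−ν²)/E_s · I_f.
E_s = 51.7 MPa = 51700 kPa.
S_e = 116 × 1.2 × (1 − 0.29²) / 51700 × 0.72
    = 116 × 1.2 × 0.9159 / 51700 × 0.72
    = 0.001776 m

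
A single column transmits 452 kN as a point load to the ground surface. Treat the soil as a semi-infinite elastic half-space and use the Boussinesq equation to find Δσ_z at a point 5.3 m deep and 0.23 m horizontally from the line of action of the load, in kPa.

Δσ_z ≈ 7.65 kPa

Boussinesq vertical stress below a point load on an elastic half-space:
Δσ_z = 3P/(2πz²) · [1 + (r/z)²]^(−5/2)
r/z = 0.23/5.3 = 0.043396; [1+(r/z)²]^(−5/2) = 0.99531.
Δσ_z = 3×452/(2π×5.3²) × 0.99531 = 7.683 × 0.99531 = 7.647 kPa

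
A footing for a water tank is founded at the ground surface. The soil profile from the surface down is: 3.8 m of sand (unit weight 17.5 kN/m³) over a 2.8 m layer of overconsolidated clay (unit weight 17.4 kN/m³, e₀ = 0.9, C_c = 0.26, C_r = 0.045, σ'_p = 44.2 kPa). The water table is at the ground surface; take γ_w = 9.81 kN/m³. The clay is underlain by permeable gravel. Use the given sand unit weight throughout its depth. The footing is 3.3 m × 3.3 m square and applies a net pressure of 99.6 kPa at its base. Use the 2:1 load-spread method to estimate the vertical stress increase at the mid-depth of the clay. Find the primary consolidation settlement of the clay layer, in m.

Mid-depth of clay below the ground surface: z = 3.8 + 2.8/2 = 5.2 m.
Total vertical stress at mid-clay: σ_v = 17.5×3.8 + 17.4×1.4 = 90.86 kPa.
Pore pressure: u = 9.81×(5.2 − 0) = 51.012 kPa.
Initial effective stress: σ'_0 = σ_v − u = 90.86 − 51.012 = 39.848 kPa.
Stress increase at mid-clay by the 2:1 spreading method:
Δσ = qBL/((B+z)(L+z)) = 99.6×3.3×3.3/((3.3+5.2)(3.3+5.2)) = 15.012 kPa
Final effective stress: σ'_f = 39.848 + 15.012 = 54.86 kPa.
σ'_f = 54.86 > σ'_p = 44.2 kPa, so the stress path crosses the preconsolidation pressure — recompression up to σ'_p, then virgin compression beyond:
S_c = H/(1+e₀)·[C_r·log₁₀(σ'_p/σ'_0) + C_c·log₁₀(σ'_f/σ'_p)]
    = 2.8/1.9 × [0.045×log₁₀(44.2/39.848) + 0.26×log₁₀(54.86/44.2)]
    = 1.4737 × [0.0020257 + 0.024397] = 0.03894 m

S_c ≈ 0.0389 m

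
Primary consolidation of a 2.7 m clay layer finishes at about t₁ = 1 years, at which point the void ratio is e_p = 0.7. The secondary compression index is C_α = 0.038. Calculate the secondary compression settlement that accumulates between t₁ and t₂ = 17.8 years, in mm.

Secondary compression: S_s = C_α·H/(1+e_p)·log₁₀(t₂/t₁)
S_s = 0.038×2.7/(1+0.7)×log₁₀(17.8/1)
    = 0.06035 × 1.25 = 0.07547 m

S_s ≈ 75.5 mm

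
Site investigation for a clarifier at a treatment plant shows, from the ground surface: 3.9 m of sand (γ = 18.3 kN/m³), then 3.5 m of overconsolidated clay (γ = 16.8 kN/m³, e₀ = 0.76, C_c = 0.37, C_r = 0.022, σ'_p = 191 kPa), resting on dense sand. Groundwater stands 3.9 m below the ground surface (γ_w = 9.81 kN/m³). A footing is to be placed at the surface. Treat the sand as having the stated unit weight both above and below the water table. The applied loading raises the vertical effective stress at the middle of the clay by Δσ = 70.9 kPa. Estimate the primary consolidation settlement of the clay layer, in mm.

S_c ≈ 11.7 mm

Mid-depth of clay below the ground surface: z = 3.9 + 3.5/2 = 5.65 m.
Total vertical stress at mid-clay: σ_v = 18.3×3.9 + 16.8×1.75 = 100.77 kPa.
Pore pressure: u = 9.81×(5.65 − 3.9) = 17.168 kPa.
Initial effective stress: σ'_0 = σ_v − u = 100.77 − 17.168 = 83.602 kPa.
Final effective stress: σ'_f = 83.602 + 70.9 = 154.5 kPa.
σ'_f = 154.5 ≤ σ'_p = 191 kPa, so the clay remains overconsolidated and only the recompression index applies:
S_c = C_r·H/(1+e₀)·log₁₀(σ'_f/σ'_0) = 0.022×3.5/1.76×log₁₀(154.5/83.602)
    = 0.043749 × 0.26671 = 0.01167 m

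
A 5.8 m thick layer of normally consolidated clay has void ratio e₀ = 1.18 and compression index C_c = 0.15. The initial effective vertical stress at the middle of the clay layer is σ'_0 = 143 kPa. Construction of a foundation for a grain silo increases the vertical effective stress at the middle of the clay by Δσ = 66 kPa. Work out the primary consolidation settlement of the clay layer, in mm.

S_c ≈ 65.8 mm

Final effective stress: σ'_f = σ'_0 + Δσ = 143 + 66 = 209 kPa.
Normally consolidated clay, so the full stress increment lies on the virgin compression line:
S_c = C_c·H/(1+e₀)·log₁₀(σ'_f/σ'_0) = 0.15×5.8/(1+1.18)×log₁₀(209/143)
    = 0.39908 × 0.16481 = 0.06577 m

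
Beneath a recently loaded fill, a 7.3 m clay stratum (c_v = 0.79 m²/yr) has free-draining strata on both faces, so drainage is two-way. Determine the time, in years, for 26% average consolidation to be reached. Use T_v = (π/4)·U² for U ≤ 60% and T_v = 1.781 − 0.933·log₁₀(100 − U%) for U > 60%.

Drainage path length: H_d = H/2 = 3.65 m (double drainage).
U ≤ 60%: T_v = (π/4)·U² = (π/4)×0.26² = 0.053093.
t = T_v·H_d²/c_v = 0.053093×3.65²/0.79 = 0.8954 years.

t ≈ 0.895 years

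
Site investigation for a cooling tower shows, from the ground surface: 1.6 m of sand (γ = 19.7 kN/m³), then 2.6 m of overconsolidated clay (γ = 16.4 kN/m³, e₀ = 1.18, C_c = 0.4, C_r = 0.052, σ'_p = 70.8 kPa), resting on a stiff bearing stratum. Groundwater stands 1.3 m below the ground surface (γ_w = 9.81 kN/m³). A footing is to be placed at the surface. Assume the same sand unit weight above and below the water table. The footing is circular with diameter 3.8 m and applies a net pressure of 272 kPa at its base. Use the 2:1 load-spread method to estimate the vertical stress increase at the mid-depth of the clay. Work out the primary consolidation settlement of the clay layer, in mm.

Mid-depth of clay below the ground surface: z = 1.6 + 2.6/2 = 2.9 m.
Total vertical stress at mid-clay: σ_v = 19.7×1.6 + 16.4×1.3 = 52.84 kPa.
Pore pressure: u = 9.81×(2.9 − 1.3) = 15.696 kPa.
Initial effective stress: σ'_0 = σ_v − u = 52.84 − 15.696 = 37.144 kPa.
Stress increase at mid-clay by the 2:1 spreading method:
Δσ ≈ qD²/(D+z)² = 272×3.8²/(3.8+2.9)² = 87.496 kPa
Final effective stress: σ'_f = 37.144 + 87.496 = 124.64 kPa.
σ'_f = 124.64 > σ'_p = 70.8 kPa, so the stress path crosses the preconsolidation pressure — recompression up to σ'_p, then virgin compression beyond:
S_c = H/(1+e₀)·[C_r·log₁₀(σ'_p/σ'_0) + C_c·log₁₀(σ'_f/σ'_p)]
    = 2.6/2.18 × [0.052×log₁₀(70.8/37.144) + 0.4×log₁₀(124.64/70.8)]
    = 1.1927 × [0.014568 + 0.09825] = 0.1346 m

S_c ≈ 135 mm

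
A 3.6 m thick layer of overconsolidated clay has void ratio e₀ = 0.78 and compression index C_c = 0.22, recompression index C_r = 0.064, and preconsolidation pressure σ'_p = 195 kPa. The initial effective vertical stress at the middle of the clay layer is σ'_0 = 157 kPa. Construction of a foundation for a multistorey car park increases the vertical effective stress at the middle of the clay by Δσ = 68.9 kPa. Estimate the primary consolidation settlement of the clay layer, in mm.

Final effective stress: σ'_f = 157 + 68.9 = 225.9 kPa.
σ'_f = 225.9 > σ'_p = 195 kPa, so the stress path crosses the preconsolidation pressure — recompression up to σ'_p, then virgin compression beyond:
S_c = H/(1+e₀)·[C_r·log₁₀(σ'_p/σ'_0) + C_c·log₁₀(σ'_f/σ'_p)]
    = 3.6/1.78 × [0.064×log₁₀(195/157) + 0.22×log₁₀(225.9/195)]
    = 2.0225 × [0.0060246 + 0.014054] = 0.04061 m

S_c ≈ 40.6 mm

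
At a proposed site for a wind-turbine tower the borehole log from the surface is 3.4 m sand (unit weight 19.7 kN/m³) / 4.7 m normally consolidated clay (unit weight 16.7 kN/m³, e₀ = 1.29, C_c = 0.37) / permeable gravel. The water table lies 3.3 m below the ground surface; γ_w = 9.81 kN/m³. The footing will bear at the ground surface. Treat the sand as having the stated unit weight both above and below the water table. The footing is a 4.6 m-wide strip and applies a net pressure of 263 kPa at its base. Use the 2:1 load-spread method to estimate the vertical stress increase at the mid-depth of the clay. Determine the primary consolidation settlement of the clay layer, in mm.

Mid-depth of clay below the ground surface: z = 3.4 + 4.7/2 = 5.75 m.
Total vertical stress at mid-clay: σ_v = 19.7×3.4 + 16.7×2.35 = 106.22 kPa.
Pore pressure: u = 9.81×(5.75 − 3.3) = 24.035 kPa.
Initial effective stress: σ'_0 = σ_v − u = 106.22 − 24.035 = 82.185 kPa.
Stress increase at mid-clay by the 2:1 spreading method:
Δσ = qB/(B+z) = 263×4.6/(4.6+5.75) = 116.89 kPa
Final effective stress: σ'_f = σ'_0 + Δσ = 82.185 + 116.89 = 199.07 kPa.
Normally consolidated clay, so the full stress increment lies on the virgin compression line:
S_c = C_c·H/(1+e₀)·log₁₀(σ'_f/σ'_0) = 0.37×4.7/(1+1.29)×log₁₀(199.07/82.185)
    = 0.75939 × 0.38421 = 0.2918 m

S_c ≈ 292 mm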